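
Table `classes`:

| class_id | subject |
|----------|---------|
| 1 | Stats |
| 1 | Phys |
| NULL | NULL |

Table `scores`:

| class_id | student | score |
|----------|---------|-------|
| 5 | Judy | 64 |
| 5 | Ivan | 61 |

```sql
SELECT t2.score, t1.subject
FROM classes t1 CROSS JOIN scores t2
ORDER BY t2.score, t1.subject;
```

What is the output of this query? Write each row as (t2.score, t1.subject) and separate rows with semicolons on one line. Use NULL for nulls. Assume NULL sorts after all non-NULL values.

CROSS JOIN pairs every row of `classes` with every row of `scores`: 3 × 2 = 6 rows.
After projecting and ordering:
t2.score | t1.subject
61 | Phys
61 | Stats
61 | NULL
64 | Phys
64 | Stats
64 | NULL

(61, Phys); (61, Stats); (61, NULL); (64, Phys); (64, Stats); (64, NULL)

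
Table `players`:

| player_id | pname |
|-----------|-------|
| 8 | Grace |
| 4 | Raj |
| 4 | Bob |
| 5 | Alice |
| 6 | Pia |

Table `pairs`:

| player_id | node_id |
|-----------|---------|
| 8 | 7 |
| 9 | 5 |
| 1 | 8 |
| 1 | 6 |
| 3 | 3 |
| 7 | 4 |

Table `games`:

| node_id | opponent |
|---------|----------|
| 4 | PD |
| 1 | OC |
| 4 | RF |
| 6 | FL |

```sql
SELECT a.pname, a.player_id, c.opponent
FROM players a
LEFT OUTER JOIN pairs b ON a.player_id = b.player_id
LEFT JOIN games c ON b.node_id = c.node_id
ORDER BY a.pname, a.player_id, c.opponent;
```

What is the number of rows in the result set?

Evaluate left to right. First `players a LEFT JOIN pairs b` on player_id: 5 row(s).
Then LEFT JOIN `games c` on node_id: each of those 5 rows is kept; rows whose b.node_id has no match in c get NULL for c's columns.
Result: 5 row(s).

5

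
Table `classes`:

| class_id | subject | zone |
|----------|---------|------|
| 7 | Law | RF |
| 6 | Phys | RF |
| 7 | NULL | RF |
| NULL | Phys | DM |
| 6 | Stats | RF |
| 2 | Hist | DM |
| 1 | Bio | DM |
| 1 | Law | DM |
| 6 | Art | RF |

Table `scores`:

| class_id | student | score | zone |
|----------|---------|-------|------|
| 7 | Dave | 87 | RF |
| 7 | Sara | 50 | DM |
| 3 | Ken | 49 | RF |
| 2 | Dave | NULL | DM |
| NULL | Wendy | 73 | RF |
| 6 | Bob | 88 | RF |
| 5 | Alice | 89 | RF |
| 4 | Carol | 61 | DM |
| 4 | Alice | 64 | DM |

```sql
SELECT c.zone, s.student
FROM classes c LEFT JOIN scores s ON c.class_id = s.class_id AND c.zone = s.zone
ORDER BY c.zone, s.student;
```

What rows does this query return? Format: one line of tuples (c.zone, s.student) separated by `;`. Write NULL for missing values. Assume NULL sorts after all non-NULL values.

(DM, Dave); (DM, NULL); (DM, NULL); (DM, NULL); (RF, Bob); (RF, Bob); (RF, Bob); (RF, Dave); (RF, Dave)

LEFT JOIN keeps every row from `classes`; unmatched rows get NULL for `scores`'s columns.
Matching on c.class_id = s.class_id AND c.zone = s.zone. A NULL in a compared column never satisfies the condition.
- c row (class_id=7, zone=RF): matches 1 s row(s) → 1 output row(s).
- c row (class_id=6, zone=RF): matches 1 s row(s) → 1 output row(s).
- c row (class_id=7, zone=RF): matches 1 s row(s) → 1 output row(s).
- c row (class_id=NULL, zone=DM): no match → kept, s columns NULL.
- c row (class_id=6, zone=RF): matches 1 s row(s) → 1 output row(s).
- c row (class_id=2, zone=DM): matches 1 s row(s) → 1 output row(s).
- c row (class_id=1, zone=DM): no match → kept, s columns NULL.
- c row (class_id=1, zone=DM): no match → kept, s columns NULL.
- c row (class_id=6, zone=RF): matches 1 s row(s) → 1 output row(s).
After projecting and ordering:
c.zone | s.student
DM | Dave
DM | NULL
DM | NULL
DM | NULL
RF | Bob
RF | Bob
RF | Bob
RF | Dave
RF | Dave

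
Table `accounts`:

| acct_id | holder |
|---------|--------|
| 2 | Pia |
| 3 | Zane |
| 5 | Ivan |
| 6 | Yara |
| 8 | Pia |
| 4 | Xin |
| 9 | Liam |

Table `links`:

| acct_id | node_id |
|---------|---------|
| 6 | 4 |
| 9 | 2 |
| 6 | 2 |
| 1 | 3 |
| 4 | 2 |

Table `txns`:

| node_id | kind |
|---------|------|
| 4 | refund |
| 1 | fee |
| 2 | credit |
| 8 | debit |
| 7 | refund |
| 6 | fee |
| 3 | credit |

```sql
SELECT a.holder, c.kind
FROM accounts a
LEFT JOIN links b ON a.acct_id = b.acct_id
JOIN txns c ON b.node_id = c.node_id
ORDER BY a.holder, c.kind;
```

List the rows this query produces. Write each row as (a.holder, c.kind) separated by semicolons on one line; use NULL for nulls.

Joins associate left-to-right: accounts LEFT JOIN links on acct_id gives 8 intermediate row(s).
Then INNER JOIN `txns c` on node_id: keep only rows whose b.node_id appears in c.

(Liam, credit); (Xin, credit); (Yara, credit); (Yara, refund)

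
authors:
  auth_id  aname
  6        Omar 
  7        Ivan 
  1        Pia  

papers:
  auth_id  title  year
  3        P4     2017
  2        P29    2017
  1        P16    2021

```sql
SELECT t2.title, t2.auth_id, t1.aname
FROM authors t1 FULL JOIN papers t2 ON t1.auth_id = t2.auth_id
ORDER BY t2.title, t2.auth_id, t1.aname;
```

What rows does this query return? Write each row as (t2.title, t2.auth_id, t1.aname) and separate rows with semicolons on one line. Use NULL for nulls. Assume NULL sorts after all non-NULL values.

(P16, 1, Pia); (P29, 2, NULL); (P4, 3, NULL); (NULL, NULL, Ivan); (NULL, NULL, Omar)

FULL OUTER JOIN keeps every row from both sides; unmatched rows get NULL for the other side's columns.
Matching on t1.auth_id = t2.auth_id.
- t1 (auth_id=6) has no partner → padded with NULL.
- t1 (auth_id=7) has no partner → padded with NULL.
- t1 (auth_id=1) pairs with 1 row(s) of t2.
- 2 row(s) from t2 found no t1 partner → padded with NULL.
After projecting and ordering:
t2.title | t2.auth_id | t1.aname
P16 | 1 | Pia
P29 | 2 | NULL
P4 | 3 | NULL
NULL | NULL | Ivan
NULL | NULL | Omar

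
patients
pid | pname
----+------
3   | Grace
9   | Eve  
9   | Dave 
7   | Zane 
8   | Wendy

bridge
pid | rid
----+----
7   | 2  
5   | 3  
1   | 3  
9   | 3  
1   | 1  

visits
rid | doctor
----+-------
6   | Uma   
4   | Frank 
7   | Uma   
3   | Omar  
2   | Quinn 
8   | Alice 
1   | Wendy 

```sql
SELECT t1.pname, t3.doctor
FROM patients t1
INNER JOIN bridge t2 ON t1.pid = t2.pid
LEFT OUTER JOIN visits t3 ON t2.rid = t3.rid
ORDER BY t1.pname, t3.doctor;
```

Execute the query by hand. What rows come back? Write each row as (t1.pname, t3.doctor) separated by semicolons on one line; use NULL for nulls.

(Dave, Omar); (Eve, Omar); (Zane, Quinn)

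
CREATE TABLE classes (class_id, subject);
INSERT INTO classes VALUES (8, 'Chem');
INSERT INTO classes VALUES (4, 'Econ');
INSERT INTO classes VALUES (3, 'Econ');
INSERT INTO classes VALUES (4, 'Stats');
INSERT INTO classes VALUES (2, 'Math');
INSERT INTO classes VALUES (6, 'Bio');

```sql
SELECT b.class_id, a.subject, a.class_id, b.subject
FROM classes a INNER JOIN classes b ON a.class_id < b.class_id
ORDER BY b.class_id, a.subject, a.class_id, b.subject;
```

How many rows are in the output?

INNER JOIN keeps only pairs where the ON condition holds.
Matching on a.class_id < b.class_id.
- class_id=8: no matching b row, dropped.
- class_id=4: 2 matching b row(s), so 2 row(s) emitted.
- class_id=3: 4 matching b row(s), so 4 row(s) emitted.
- class_id=4: 2 matching b row(s), so 2 row(s) emitted.
- class_id=2: 5 matching b row(s), so 5 row(s) emitted.
- class_id=6: 1 matching b row(s), so 1 row(s) emitted.
Total: 14 rows.

14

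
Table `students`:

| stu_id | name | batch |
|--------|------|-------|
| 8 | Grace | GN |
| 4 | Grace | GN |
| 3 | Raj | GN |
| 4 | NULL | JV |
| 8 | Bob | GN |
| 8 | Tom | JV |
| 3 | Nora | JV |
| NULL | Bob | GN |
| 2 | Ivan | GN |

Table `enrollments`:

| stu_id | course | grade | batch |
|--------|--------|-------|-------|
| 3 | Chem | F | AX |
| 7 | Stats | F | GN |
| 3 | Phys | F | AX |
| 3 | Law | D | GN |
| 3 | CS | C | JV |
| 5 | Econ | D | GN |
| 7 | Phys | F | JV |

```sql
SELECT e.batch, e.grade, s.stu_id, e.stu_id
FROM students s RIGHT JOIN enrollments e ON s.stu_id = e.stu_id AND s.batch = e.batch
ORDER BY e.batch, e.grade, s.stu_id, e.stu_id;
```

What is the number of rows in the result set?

7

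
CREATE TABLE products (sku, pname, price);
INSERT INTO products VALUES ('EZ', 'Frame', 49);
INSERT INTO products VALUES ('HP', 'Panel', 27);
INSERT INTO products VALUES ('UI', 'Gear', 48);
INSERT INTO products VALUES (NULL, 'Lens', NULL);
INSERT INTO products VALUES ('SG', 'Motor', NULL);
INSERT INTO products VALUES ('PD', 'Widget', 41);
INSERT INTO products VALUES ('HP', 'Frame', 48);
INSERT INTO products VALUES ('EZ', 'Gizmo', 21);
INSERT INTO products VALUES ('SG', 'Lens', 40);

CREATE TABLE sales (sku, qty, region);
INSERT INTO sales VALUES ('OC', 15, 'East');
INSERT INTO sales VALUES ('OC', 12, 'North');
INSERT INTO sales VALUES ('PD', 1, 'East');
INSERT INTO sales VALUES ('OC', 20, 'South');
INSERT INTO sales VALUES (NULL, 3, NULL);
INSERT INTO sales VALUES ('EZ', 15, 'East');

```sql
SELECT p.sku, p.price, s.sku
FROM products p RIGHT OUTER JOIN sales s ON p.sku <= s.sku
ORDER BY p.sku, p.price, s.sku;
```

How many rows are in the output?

20

RIGHT JOIN keeps every row from `sales`; unmatched rows get NULL for `products`'s columns.
Matching on p.sku <= s.sku. A NULL in a compared column never satisfies the condition.
- p (sku=EZ) pairs with 5 row(s) of s.
- p (sku=HP) pairs with 4 row(s) of s.
- p (sku=UI) has no partner in s.
- p (sku=NULL) has no partner in s.
- p (sku=SG) has no partner in s.
- p (sku=PD) pairs with 1 row(s) of s.
- p (sku=HP) pairs with 4 row(s) of s.
- p (sku=EZ) pairs with 5 row(s) of s.
- p (sku=SG) has no partner in s.
- 1 s row(s) had no p match → kept, p columns NULL.
Total: 19 matched + 1 padded = 20 rows.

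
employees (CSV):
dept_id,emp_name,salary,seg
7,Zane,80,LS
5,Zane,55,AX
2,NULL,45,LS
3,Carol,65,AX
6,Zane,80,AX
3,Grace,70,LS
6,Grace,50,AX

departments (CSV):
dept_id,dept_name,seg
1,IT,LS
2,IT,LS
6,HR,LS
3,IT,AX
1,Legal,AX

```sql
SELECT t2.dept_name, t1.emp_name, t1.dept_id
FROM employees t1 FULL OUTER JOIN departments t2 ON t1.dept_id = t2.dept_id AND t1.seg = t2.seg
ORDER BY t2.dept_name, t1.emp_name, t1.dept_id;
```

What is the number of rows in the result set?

FULL OUTER JOIN keeps every row from both sides; unmatched rows get NULL for the other side's columns.
Matching on t1.dept_id = t2.dept_id AND t1.seg = t2.seg.
- t1[0] dept_id=7, seg=LS → no match; kept with NULLs on the t2 side.
- t1[1] dept_id=5, seg=AX → no match; kept with NULLs on the t2 side.
- t1[2] dept_id=2, seg=LS → 1 match(es) in t2 → 1 row(s).
- t1[3] dept_id=3, seg=AX → 1 match(es) in t2 → 1 row(s).
- t1[4] dept_id=6, seg=AX → no match; kept with NULLs on the t2 side.
- t1[5] dept_id=3, seg=LS → no match; kept with NULLs on the t2 side.
- t1[6] dept_id=6, seg=AX → no match; kept with NULLs on the t2 side.
- plus 3 unmatched t2 row(s), each kept with NULL t1 columns.
Total: 2 matched + 8 padded = 10 rows.

10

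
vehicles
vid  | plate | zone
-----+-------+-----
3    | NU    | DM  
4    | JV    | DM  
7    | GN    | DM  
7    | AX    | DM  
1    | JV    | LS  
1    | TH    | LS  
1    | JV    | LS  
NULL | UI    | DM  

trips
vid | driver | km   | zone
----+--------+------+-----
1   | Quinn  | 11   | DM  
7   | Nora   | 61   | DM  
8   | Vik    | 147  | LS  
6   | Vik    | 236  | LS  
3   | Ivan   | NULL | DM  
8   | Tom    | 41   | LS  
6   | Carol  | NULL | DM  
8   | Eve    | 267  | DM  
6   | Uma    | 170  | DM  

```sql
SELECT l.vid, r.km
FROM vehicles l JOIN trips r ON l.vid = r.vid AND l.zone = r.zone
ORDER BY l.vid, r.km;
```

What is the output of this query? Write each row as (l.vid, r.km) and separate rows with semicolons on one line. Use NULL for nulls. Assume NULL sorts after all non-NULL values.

(3, NULL); (7, 61); (7, 61)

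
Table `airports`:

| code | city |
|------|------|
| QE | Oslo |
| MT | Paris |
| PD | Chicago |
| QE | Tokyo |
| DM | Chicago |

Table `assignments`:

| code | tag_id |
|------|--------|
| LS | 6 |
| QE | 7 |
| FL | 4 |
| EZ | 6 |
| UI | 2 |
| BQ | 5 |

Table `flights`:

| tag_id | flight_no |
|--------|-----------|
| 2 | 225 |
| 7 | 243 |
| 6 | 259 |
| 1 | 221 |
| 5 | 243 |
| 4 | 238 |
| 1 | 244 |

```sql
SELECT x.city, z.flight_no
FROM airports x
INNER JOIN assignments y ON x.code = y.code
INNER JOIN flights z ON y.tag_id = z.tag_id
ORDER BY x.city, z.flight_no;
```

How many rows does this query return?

2

Joins associate left-to-right: airports INNER JOIN assignments on code gives 2 intermediate row(s).
Then INNER JOIN `flights z` on tag_id: keep only rows whose y.tag_id appears in z.
Result: 2 row(s).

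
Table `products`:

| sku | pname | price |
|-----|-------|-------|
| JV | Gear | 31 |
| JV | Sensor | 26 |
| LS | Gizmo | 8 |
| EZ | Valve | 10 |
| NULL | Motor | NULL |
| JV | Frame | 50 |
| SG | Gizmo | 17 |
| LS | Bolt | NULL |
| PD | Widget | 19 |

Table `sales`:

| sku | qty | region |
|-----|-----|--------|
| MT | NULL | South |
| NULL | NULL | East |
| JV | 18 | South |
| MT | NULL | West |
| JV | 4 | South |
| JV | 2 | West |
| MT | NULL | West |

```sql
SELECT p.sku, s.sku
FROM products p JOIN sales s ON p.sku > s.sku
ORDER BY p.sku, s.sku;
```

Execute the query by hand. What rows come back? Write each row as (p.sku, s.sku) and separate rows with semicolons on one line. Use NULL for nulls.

INNER JOIN keeps only pairs where the ON condition holds.
Matching on p.sku > s.sku. A NULL in a compared column never satisfies the condition.
- p[0] sku=JV → no match; dropped.
- p[1] sku=JV → no match; dropped.
- p[2] sku=LS → 3 match(es) in s → 3 row(s).
- p[3] sku=EZ → no match; dropped.
- p[4] sku=NULL → no match; dropped.
- p[5] sku=JV → no match; dropped.
- p[6] sku=SG → 6 match(es) in s → 6 row(s).
- p[7] sku=LS → 3 match(es) in s → 3 row(s).
- p[8] sku=PD → 6 match(es) in s → 6 row(s).

(LS, JV); (LS, JV); (LS, JV); (LS, JV); (LS, JV); (LS, JV); (PD, JV); (PD, JV); (PD, JV); (PD, MT); (PD, MT); (PD, MT); (SG, JV); (SG, JV); (SG, JV); (SG, MT); (SG, MT); (SG, MT)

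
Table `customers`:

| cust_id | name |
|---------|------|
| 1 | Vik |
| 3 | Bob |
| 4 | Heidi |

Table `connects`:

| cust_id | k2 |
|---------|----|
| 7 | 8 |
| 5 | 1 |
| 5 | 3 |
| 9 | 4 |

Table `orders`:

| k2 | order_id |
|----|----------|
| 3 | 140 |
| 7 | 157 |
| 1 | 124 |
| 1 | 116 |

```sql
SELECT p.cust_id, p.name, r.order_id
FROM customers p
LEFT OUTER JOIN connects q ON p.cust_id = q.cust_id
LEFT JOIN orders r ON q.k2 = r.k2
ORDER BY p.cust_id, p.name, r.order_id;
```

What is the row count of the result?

Joins associate left-to-right: customers LEFT JOIN connects on cust_id gives 3 intermediate row(s).
Then LEFT JOIN `orders r` on k2: each of those 3 rows is kept; rows whose q.k2 has no match in r get NULL for r's columns.
Result: 3 row(s).

3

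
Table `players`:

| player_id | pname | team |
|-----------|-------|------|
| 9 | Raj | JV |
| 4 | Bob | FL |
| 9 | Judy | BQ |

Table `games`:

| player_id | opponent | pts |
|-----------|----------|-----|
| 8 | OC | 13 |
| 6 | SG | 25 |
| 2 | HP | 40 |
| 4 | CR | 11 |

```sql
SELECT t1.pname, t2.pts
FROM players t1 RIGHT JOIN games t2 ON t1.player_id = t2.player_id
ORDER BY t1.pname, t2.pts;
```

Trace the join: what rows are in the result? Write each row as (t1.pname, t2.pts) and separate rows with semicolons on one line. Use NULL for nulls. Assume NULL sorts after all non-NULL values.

(Bob, 11); (NULL, 13); (NULL, 25); (NULL, 40)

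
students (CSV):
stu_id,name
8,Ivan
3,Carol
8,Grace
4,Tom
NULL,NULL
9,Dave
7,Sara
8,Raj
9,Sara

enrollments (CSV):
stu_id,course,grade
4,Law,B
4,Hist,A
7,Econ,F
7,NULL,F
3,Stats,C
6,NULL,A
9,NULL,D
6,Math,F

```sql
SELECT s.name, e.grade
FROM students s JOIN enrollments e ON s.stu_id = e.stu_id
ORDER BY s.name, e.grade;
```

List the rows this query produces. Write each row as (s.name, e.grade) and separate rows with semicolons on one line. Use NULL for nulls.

(Carol, C); (Dave, D); (Sara, D); (Sara, F); (Sara, F); (Tom, A); (Tom, B)

INNER JOIN keeps only pairs where the ON condition holds.
Matching on s.stu_id = e.stu_id. A NULL in a compared column never satisfies the condition.
Matched pairs: 7.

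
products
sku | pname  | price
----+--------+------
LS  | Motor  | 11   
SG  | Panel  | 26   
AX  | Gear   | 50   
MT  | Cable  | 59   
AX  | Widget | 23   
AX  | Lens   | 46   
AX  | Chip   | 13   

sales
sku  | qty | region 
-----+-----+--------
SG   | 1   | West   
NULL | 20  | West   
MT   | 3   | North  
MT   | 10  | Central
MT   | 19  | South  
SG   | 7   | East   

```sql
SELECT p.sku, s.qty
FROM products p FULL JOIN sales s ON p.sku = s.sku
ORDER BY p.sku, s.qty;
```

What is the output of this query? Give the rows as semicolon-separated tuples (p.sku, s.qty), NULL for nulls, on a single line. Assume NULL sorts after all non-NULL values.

FULL OUTER JOIN keeps every row from both sides; unmatched rows get NULL for the other side's columns.
Matching on p.sku = s.sku. A NULL in a compared column never satisfies the condition.
Matched pairs: 5; unmatched p rows kept: 5; unmatched s rows kept: 1.

(AX, NULL); (AX, NULL); (AX, NULL); (AX, NULL); (LS, NULL); (MT, 3); (MT, 10); (MT, 19); (SG, 1); (SG, 7); (NULL, 20)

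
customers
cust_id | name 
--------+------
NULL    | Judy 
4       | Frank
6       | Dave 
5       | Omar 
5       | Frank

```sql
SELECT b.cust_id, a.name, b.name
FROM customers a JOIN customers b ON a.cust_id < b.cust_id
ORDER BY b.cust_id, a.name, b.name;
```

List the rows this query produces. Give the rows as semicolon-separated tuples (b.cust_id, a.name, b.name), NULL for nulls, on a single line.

(5, Frank, Frank); (5, Frank, Omar); (6, Frank, Dave); (6, Frank, Dave); (6, Omar, Dave)

INNER JOIN keeps only pairs where the ON condition holds.
Matching on a.cust_id < b.cust_id. A NULL in a compared column never satisfies the condition.
- a[0] cust_id=NULL → no match; dropped.
- a[1] cust_id=4 → 3 match(es) in b → 3 row(s).
- a[2] cust_id=6 → no match; dropped.
- a[3] cust_id=5 → 1 match(es) in b → 1 row(s).
- a[4] cust_id=5 → 1 match(es) in b → 1 row(s).
After projecting and ordering:
b.cust_id | a.name | b.name
5 | Frank | Frank
5 | Frank | Omar
6 | Frank | Dave
6 | Frank | Dave
6 | Omar | Dave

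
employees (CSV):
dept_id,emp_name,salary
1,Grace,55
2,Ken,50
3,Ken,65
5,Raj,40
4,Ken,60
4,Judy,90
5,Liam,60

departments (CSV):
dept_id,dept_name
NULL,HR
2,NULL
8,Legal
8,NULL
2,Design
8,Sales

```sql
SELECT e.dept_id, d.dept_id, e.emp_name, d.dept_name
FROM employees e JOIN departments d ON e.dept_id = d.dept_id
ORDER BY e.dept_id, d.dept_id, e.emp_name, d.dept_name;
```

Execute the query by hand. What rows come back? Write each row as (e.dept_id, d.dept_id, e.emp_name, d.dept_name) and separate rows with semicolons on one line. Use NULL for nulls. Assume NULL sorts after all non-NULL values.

INNER JOIN keeps only pairs where the ON condition holds.
Matching on e.dept_id = d.dept_id. A NULL in a compared column never satisfies the condition.
Matched pairs: 2.

(2, 2, Ken, Design); (2, 2, Ken, NULL)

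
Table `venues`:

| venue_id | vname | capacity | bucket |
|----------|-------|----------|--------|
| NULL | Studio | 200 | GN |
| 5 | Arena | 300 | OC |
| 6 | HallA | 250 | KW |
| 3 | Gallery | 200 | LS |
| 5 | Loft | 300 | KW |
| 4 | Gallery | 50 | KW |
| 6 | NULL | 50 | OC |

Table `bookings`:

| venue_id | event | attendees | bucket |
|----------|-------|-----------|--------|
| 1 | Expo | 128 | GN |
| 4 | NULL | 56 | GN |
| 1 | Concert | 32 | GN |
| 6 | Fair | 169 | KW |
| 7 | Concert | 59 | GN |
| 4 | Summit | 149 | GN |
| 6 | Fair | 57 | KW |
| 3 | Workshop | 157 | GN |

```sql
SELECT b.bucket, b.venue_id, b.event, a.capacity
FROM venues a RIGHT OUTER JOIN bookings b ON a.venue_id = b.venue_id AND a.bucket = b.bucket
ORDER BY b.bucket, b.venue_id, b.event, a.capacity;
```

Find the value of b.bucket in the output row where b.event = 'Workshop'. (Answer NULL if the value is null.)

GN

RIGHT JOIN keeps every row from `bookings`; unmatched rows get NULL for `venues`'s columns.
Matching on a.venue_id = b.venue_id AND a.bucket = b.bucket. A NULL in a compared column never satisfies the condition.
Matched pairs: 2; unmatched b rows kept: 6.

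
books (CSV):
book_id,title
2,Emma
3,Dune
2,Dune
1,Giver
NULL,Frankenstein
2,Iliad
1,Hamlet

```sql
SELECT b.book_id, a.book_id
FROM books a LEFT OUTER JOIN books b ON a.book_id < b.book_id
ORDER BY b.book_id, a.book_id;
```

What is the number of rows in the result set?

13

LEFT JOIN keeps every row from `books a`; unmatched rows get NULL for `books b`'s columns.
Matching on a.book_id < b.book_id. A NULL in a compared column never satisfies the condition.
- a (book_id=2) pairs with 1 row(s) of b.
- a (book_id=3) has no partner → padded with NULL.
- a (book_id=2) pairs with 1 row(s) of b.
- a (book_id=1) pairs with 4 row(s) of b.
- a (book_id=NULL) has no partner → padded with NULL.
- a (book_id=2) pairs with 1 row(s) of b.
- a (book_id=1) pairs with 4 row(s) of b.
Total: 11 matched + 2 padded = 13 rows.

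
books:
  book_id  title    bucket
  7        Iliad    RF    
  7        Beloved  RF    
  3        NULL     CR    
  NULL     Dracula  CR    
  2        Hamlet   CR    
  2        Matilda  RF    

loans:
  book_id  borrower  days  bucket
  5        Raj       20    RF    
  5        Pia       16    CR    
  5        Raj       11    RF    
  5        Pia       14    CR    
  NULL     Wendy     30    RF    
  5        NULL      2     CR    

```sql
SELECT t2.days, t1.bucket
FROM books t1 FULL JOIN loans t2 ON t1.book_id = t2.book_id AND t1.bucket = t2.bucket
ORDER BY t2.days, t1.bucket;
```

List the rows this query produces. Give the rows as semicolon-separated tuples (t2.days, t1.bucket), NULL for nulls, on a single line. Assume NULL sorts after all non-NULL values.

(2, NULL); (11, NULL); (14, NULL); (16, NULL); (20, NULL); (30, NULL); (NULL, CR); (NULL, CR); (NULL, CR); (NULL, RF); (NULL, RF); (NULL, RF)

FULL OUTER JOIN keeps every row from both sides; unmatched rows get NULL for the other side's columns.
Matching on t1.book_id = t2.book_id AND t1.bucket = t2.bucket. A NULL in a compared column never satisfies the condition.
- t1 row (book_id=7, bucket=RF): no match → kept, t2 columns NULL.
- t1 row (book_id=7, bucket=RF): no match → kept, t2 columns NULL.
- t1 row (book_id=3, bucket=CR): no match → kept, t2 columns NULL.
- t1 row (book_id=NULL, bucket=CR): no match → kept, t2 columns NULL.
- t1 row (book_id=2, bucket=CR): no match → kept, t2 columns NULL.
- t1 row (book_id=2, bucket=RF): no match → kept, t2 columns NULL.
- plus 6 unmatched t2 row(s), each kept with NULL t1 columns.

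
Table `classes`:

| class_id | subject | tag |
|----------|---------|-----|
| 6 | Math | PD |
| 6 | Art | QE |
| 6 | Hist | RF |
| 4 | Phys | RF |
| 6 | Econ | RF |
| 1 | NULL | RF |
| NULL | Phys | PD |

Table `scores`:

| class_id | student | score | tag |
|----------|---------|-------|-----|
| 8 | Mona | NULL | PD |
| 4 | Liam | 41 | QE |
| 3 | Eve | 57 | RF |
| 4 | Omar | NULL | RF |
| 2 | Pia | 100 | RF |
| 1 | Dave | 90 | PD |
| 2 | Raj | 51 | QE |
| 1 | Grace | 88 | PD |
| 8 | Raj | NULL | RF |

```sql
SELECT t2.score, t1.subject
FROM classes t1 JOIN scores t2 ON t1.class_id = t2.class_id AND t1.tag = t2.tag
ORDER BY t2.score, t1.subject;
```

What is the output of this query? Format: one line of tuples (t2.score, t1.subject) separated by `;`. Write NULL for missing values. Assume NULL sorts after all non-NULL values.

(NULL, Phys)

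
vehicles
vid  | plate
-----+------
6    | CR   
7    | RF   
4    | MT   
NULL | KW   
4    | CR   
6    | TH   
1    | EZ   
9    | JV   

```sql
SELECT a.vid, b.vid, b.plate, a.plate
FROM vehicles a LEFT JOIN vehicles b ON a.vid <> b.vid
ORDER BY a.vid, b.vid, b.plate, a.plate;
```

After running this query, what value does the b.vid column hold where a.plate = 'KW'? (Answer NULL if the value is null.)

NULL

LEFT JOIN keeps every row from `vehicles a`; unmatched rows get NULL for `vehicles b`'s columns.
Matching on a.vid <> b.vid. A NULL in a compared column never satisfies the condition.
Matched pairs: 38; unmatched a rows kept: 1.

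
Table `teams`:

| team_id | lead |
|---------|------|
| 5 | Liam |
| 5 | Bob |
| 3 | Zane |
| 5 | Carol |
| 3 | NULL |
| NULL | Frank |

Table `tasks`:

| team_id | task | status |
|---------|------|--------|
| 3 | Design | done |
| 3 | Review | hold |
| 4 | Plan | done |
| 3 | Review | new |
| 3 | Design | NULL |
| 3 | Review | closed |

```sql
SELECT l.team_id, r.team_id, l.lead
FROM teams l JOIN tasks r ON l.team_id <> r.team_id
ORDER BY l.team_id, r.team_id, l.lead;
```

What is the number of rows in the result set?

20

INNER JOIN keeps only pairs where the ON condition holds.
Matching on l.team_id <> r.team_id. A NULL in a compared column never satisfies the condition.
Matched pairs: 20.
Total: 20 rows.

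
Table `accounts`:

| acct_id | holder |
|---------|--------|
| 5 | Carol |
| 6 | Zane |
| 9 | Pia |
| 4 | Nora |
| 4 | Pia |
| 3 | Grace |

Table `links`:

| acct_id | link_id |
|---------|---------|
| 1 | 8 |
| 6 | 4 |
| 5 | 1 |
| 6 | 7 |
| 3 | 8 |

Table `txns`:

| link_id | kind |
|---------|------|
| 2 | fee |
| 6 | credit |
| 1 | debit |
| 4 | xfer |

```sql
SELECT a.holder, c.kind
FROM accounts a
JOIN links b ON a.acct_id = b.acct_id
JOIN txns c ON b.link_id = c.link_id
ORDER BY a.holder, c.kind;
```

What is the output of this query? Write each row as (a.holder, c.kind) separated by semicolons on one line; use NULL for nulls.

(Carol, debit); (Zane, xfer)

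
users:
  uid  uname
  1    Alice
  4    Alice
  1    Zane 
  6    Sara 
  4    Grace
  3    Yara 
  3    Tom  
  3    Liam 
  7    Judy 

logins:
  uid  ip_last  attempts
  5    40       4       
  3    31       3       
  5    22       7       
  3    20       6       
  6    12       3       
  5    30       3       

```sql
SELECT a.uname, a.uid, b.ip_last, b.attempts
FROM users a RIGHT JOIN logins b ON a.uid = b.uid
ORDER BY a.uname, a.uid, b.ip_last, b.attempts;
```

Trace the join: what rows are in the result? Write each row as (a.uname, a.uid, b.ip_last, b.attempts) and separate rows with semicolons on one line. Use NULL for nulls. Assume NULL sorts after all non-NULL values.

RIGHT JOIN keeps every row from `logins`; unmatched rows get NULL for `users`'s columns.
Matching on a.uid = b.uid.
- a (uid=1) has no partner in b.
- a (uid=4) has no partner in b.
- a (uid=1) has no partner in b.
- a (uid=6) pairs with 1 row(s) of b.
- a (uid=4) has no partner in b.
- a (uid=3) pairs with 2 row(s) of b.
- a (uid=3) pairs with 2 row(s) of b.
- a (uid=3) pairs with 2 row(s) of b.
- a (uid=7) has no partner in b.
- 3 row(s) from b found no a partner → padded with NULL.
After projecting and ordering:
a.uname | a.uid | b.ip_last | b.attempts
Liam | 3 | 20 | 6
Liam | 3 | 31 | 3
Sara | 6 | 12 | 3
Tom | 3 | 20 | 6
Tom | 3 | 31 | 3
Yara | 3 | 20 | 6
Yara | 3 | 31 | 3
NULL | NULL | 22 | 7
NULL | NULL | 30 | 3
NULL | NULL | 40 | 4

(Liam, 3, 20, 6); (Liam, 3, 31, 3); (Sara, 6, 12, 3); (Tom, 3, 20, 6); (Tom, 3, 31, 3); (Yara, 3, 20, 6); (Yara, 3, 31, 3); (NULL, NULL, 22, 7); (NULL, NULL, 30, 3); (NULL, NULL, 40, 4)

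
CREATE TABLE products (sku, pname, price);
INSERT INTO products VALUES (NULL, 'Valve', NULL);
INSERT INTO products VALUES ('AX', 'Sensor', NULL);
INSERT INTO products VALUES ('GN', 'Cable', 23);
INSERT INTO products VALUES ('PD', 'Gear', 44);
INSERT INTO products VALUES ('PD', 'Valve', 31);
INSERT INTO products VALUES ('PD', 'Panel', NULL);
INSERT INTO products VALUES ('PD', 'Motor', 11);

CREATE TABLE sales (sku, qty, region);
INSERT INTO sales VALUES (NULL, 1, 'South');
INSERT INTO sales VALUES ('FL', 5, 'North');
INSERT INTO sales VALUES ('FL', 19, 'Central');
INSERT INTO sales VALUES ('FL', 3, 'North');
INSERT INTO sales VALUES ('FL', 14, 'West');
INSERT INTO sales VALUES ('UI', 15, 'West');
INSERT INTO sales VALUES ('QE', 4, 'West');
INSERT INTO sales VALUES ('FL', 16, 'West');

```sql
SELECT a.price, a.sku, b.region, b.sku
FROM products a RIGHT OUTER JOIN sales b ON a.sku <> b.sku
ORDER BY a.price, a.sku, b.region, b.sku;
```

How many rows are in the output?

43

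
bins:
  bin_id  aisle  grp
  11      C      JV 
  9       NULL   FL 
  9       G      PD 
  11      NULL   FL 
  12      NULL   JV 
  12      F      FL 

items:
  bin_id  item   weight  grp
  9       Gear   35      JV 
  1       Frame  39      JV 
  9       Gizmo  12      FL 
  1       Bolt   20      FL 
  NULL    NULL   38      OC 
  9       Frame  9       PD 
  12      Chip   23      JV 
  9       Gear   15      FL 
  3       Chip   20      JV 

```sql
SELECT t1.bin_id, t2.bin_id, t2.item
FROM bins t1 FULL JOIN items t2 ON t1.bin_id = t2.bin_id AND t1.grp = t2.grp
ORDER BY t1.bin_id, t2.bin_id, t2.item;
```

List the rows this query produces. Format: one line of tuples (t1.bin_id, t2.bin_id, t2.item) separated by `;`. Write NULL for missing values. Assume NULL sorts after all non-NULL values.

(9, 9, Frame); (9, 9, Gear); (9, 9, Gizmo); (11, NULL, NULL); (11, NULL, NULL); (12, 12, Chip); (12, NULL, NULL); (NULL, 1, Bolt); (NULL, 1, Frame); (NULL, 3, Chip); (NULL, 9, Gear); (NULL, NULL, NULL)

FULL OUTER JOIN keeps every row from both sides; unmatched rows get NULL for the other side's columns.
Matching on t1.bin_id = t2.bin_id AND t1.grp = t2.grp. A NULL in a compared column never satisfies the condition.
- t1 row (bin_id=11, grp=JV): no match → kept, t2 columns NULL.
- t1 row (bin_id=9, grp=FL): matches 2 t2 row(s) → 2 output row(s).
- t1 row (bin_id=9, grp=PD): matches 1 t2 row(s) → 1 output row(s).
- t1 row (bin_id=11, grp=FL): no match → kept, t2 columns NULL.
- t1 row (bin_id=12, grp=JV): matches 1 t2 row(s) → 1 output row(s).
- t1 row (bin_id=12, grp=FL): no match → kept, t2 columns NULL.
- 5 row(s) from t2 found no t1 partner → padded with NULL.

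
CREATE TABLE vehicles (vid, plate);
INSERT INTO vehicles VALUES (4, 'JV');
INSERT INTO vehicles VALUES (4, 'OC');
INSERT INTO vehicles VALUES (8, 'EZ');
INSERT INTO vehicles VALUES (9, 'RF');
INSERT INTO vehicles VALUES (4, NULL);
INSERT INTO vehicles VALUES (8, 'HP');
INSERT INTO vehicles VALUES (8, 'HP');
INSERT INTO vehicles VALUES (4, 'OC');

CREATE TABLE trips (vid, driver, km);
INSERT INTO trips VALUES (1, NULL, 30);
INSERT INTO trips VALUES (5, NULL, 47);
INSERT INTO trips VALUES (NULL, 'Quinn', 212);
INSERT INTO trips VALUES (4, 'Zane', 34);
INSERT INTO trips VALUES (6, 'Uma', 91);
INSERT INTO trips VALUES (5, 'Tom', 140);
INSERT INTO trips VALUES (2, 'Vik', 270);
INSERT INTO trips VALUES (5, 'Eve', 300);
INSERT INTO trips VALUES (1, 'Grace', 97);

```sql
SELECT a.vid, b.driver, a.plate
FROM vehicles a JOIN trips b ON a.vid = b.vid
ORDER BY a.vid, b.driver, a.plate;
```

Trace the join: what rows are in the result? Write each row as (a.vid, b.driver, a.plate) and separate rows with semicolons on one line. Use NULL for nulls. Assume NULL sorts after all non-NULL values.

INNER JOIN keeps only pairs where the ON condition holds.
Matching on a.vid = b.vid. A NULL in a compared column never satisfies the condition.
Matched pairs: 4.

(4, Zane, JV); (4, Zane, OC); (4, Zane, OC); (4, Zane, NULL)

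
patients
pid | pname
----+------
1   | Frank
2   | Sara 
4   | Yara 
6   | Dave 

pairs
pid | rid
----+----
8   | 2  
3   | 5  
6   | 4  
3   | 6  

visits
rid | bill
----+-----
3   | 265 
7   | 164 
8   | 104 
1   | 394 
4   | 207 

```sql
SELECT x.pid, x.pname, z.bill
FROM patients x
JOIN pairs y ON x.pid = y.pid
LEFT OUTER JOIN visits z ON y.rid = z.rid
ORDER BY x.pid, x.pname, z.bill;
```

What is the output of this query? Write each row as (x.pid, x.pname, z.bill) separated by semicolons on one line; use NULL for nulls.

(6, Dave, 207)

Step 1 — x INNER JOIN y on pid → 1 row(s).
Then LEFT JOIN `visits z` on rid: each of those 1 rows is kept; rows whose y.rid has no match in z get NULL for z's columns.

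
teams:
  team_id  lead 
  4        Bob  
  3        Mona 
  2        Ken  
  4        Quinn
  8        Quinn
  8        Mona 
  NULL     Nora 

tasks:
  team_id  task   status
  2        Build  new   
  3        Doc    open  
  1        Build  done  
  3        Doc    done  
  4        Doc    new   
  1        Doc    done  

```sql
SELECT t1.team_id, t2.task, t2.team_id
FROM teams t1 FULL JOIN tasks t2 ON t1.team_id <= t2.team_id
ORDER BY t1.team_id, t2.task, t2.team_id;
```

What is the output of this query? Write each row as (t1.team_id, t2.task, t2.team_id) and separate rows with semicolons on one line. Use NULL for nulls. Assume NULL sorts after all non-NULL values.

(2, Build, 2); (2, Doc, 3); (2, Doc, 3); (2, Doc, 4); (3, Doc, 3); (3, Doc, 3); (3, Doc, 4); (4, Doc, 4); (4, Doc, 4); (8, NULL, NULL); (8, NULL, NULL); (NULL, Build, 1); (NULL, Doc, 1); (NULL, NULL, NULL)

FULL OUTER JOIN keeps every row from both sides; unmatched rows get NULL for the other side's columns.
Matching on t1.team_id <= t2.team_id. A NULL in a compared column never satisfies the condition.
Matched pairs: 9; unmatched t1 rows kept: 3; unmatched t2 rows kept: 2.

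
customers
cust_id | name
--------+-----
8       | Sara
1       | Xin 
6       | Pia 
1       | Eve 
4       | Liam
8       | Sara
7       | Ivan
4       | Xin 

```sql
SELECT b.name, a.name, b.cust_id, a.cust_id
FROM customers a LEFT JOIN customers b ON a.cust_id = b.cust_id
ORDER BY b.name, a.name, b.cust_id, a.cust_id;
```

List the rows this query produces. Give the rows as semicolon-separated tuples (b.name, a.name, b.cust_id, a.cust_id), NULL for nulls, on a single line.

LEFT JOIN keeps every row from `customers a`; unmatched rows get NULL for `customers b`'s columns.
Matching on a.cust_id = b.cust_id.
- a (cust_id=8) pairs with 2 row(s) of b.
- a (cust_id=1) pairs with 2 row(s) of b.
- a (cust_id=6) pairs with 1 row(s) of b.
- a (cust_id=1) pairs with 2 row(s) of b.
- a (cust_id=4) pairs with 2 row(s) of b.
- a (cust_id=8) pairs with 2 row(s) of b.
- a (cust_id=7) pairs with 1 row(s) of b.
- a (cust_id=4) pairs with 2 row(s) of b.

(Eve, Eve, 1, 1); (Eve, Xin, 1, 1); (Ivan, Ivan, 7, 7); (Liam, Liam, 4, 4); (Liam, Xin, 4, 4); (Pia, Pia, 6, 6); (Sara, Sara, 8, 8); (Sara, Sara, 8, 8); (Sara, Sara, 8, 8); (Sara, Sara, 8, 8); (Xin, Eve, 1, 1); (Xin, Liam, 4, 4); (Xin, Xin, 1, 1); (Xin, Xin, 4, 4)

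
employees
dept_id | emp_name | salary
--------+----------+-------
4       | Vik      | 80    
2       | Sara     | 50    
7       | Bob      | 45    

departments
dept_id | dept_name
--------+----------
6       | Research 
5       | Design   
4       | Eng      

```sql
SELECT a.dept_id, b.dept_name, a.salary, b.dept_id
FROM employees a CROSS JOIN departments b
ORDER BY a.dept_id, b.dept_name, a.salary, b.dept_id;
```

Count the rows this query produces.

9

CROSS JOIN pairs every row of `employees` with every row of `departments`: 3 × 3 = 9 rows.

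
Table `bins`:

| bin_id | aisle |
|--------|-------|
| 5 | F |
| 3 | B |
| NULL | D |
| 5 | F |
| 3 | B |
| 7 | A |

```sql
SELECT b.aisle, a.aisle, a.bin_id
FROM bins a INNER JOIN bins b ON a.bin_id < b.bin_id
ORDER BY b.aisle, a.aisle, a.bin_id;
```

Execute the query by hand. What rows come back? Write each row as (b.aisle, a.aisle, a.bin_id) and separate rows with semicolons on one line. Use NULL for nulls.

(A, B, 3); (A, B, 3); (A, F, 5); (A, F, 5); (F, B, 3); (F, B, 3); (F, B, 3); (F, B, 3)

INNER JOIN keeps only pairs where the ON condition holds.
Matching on a.bin_id < b.bin_id. A NULL in a compared column never satisfies the condition.
- bin_id=5: 1 matching b row(s), so 1 row(s) emitted.
- bin_id=3: 3 matching b row(s), so 3 row(s) emitted.
- bin_id=NULL: no matching b row, dropped.
- bin_id=5: 1 matching b row(s), so 1 row(s) emitted.
- bin_id=3: 3 matching b row(s), so 3 row(s) emitted.
- bin_id=7: no matching b row, dropped.
After projecting and ordering:
b.aisle | a.aisle | a.bin_id
A | B | 3
A | B | 3
A | F | 5
A | F | 5
F | B | 3
F | B | 3
F | B | 3
F | B | 3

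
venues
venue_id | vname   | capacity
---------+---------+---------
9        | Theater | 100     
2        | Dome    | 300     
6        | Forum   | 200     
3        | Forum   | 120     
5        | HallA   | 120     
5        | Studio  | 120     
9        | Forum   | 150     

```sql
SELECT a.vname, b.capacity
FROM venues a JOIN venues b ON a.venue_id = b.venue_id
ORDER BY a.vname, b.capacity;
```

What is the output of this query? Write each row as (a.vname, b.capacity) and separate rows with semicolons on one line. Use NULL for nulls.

(Dome, 300); (Forum, 100); (Forum, 120); (Forum, 150); (Forum, 200); (HallA, 120); (HallA, 120); (Studio, 120); (Studio, 120); (Theater, 100); (Theater, 150)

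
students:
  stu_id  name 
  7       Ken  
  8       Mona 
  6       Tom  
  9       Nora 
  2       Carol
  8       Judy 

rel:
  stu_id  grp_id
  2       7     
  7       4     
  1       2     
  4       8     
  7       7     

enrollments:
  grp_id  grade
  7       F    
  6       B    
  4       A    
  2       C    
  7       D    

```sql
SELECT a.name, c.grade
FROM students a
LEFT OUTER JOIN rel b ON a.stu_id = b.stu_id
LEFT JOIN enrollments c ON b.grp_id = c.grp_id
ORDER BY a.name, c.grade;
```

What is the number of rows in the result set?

Joins associate left-to-right: students LEFT JOIN rel on stu_id gives 7 intermediate row(s).
Then LEFT JOIN `enrollments c` on grp_id: each of those 7 rows is kept; rows whose b.grp_id has no match in c get NULL for c's columns.
Result: 9 row(s).

9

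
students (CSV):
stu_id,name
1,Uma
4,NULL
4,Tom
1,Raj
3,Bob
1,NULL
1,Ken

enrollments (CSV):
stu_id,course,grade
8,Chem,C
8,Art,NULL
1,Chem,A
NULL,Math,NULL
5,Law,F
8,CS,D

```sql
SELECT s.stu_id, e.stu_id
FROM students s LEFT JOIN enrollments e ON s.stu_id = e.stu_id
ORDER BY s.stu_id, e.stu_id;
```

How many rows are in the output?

7

LEFT JOIN keeps every row from `students`; unmatched rows get NULL for `enrollments`'s columns.
Matching on s.stu_id = e.stu_id. A NULL in a compared column never satisfies the condition.
- s row (stu_id=1): matches 1 e row(s) → 1 output row(s).
- s row (stu_id=4): no match → kept, e columns NULL.
- s row (stu_id=4): no match → kept, e columns NULL.
- s row (stu_id=1): matches 1 e row(s) → 1 output row(s).
- s row (stu_id=3): no match → kept, e columns NULL.
- s row (stu_id=1): matches 1 e row(s) → 1 output row(s).
- s row (stu_id=1): matches 1 e row(s) → 1 output row(s).
Total: 4 matched + 3 padded = 7 rows.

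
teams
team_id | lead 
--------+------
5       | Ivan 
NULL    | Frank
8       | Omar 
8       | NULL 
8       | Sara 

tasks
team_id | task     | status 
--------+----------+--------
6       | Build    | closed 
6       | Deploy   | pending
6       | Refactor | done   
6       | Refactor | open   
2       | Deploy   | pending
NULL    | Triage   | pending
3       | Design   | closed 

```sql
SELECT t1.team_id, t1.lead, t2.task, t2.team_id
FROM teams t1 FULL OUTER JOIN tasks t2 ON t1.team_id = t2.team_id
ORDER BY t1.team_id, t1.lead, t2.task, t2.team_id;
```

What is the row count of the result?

12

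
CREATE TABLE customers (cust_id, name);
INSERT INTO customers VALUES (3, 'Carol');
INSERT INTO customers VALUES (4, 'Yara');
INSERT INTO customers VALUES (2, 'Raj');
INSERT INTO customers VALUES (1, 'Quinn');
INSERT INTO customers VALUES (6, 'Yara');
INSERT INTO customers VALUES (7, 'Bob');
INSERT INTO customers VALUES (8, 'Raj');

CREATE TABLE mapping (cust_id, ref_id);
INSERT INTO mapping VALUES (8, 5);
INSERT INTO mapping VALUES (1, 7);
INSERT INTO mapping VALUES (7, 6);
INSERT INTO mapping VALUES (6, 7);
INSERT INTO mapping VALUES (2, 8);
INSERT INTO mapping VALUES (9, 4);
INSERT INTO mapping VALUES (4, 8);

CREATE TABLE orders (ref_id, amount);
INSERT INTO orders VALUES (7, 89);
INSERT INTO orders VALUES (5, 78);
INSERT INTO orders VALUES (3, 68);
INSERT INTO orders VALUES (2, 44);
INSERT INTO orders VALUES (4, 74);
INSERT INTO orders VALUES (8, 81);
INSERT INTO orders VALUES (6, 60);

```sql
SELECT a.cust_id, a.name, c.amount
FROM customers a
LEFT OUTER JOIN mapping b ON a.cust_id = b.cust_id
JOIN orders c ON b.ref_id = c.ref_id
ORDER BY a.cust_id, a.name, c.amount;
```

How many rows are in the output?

6

Step 1 — a LEFT JOIN b on cust_id → 7 row(s).
Then INNER JOIN `orders c` on ref_id: keep only rows whose b.ref_id appears in c.
Result: 6 row(s).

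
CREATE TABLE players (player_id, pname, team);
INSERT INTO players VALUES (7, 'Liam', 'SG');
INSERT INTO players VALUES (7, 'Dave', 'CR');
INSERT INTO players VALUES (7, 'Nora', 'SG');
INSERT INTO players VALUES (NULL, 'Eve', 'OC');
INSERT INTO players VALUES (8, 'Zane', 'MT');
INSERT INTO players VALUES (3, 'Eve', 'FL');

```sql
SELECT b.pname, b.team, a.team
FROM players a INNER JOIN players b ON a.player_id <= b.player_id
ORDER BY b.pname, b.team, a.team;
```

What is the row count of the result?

18

INNER JOIN keeps only pairs where the ON condition holds.
Matching on a.player_id <= b.player_id. A NULL in a compared column never satisfies the condition.
- a[0] player_id=7 → 4 match(es) in b → 4 row(s).
- a[1] player_id=7 → 4 match(es) in b → 4 row(s).
- a[2] player_id=7 → 4 match(es) in b → 4 row(s).
- a[3] player_id=NULL → no match; dropped.
- a[4] player_id=8 → 1 match(es) in b → 1 row(s).
- a[5] player_id=3 → 5 match(es) in b → 5 row(s).
Total: 18 rows.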